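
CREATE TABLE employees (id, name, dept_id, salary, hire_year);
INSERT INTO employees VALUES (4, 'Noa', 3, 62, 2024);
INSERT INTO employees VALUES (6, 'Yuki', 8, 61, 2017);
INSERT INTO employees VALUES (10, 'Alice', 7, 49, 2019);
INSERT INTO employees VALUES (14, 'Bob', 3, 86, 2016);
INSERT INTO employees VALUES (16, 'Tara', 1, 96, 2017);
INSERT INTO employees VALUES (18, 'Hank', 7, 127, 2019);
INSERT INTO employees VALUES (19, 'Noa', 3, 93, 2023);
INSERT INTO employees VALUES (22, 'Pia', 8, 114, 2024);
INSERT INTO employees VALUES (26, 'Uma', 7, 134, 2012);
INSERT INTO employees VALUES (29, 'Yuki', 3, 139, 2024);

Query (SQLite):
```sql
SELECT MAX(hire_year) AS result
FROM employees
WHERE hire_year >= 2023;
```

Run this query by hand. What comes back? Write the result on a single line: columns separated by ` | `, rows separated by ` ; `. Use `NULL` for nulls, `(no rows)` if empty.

2024

Rows where hire_year >= 2023 → hire_year values: [2024, 2023, 2024, 2024].
MAX of non-NULL values = 2024.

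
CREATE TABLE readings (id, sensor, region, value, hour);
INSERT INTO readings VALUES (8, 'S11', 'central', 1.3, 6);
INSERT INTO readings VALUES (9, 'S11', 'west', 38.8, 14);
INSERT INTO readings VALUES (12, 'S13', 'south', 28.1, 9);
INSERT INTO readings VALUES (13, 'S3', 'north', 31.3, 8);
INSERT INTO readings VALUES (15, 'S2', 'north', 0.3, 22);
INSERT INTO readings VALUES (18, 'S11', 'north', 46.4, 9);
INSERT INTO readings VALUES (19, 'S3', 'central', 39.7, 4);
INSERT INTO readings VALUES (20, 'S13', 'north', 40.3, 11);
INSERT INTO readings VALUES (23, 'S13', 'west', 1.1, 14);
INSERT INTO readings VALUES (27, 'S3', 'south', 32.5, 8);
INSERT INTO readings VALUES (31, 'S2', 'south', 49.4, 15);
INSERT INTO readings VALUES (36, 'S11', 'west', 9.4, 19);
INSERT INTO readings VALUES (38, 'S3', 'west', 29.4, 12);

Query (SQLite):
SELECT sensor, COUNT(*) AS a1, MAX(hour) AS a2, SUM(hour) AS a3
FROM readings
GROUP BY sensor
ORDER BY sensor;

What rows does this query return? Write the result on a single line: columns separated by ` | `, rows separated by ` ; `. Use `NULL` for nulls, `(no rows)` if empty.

Group readings by sensor.
Per group compute: COUNT(*), MAX(hour), SUM(hour).
  S11: ids {8, 9, 18, 36} → COUNT(*)=4, MAX(hour)=19, SUM(hour)=48
  S13: ids {12, 20, 23} → COUNT(*)=3, MAX(hour)=14, SUM(hour)=34
  S2: ids {15, 31} → COUNT(*)=2, MAX(hour)=22, SUM(hour)=37
  S3: ids {13, 19, 27, 38} → COUNT(*)=4, MAX(hour)=12, SUM(hour)=32

S11 | 4 | 19 | 48 ; S13 | 3 | 14 | 34 ; S2 | 2 | 22 | 37 ; S3 | 4 | 12 | 32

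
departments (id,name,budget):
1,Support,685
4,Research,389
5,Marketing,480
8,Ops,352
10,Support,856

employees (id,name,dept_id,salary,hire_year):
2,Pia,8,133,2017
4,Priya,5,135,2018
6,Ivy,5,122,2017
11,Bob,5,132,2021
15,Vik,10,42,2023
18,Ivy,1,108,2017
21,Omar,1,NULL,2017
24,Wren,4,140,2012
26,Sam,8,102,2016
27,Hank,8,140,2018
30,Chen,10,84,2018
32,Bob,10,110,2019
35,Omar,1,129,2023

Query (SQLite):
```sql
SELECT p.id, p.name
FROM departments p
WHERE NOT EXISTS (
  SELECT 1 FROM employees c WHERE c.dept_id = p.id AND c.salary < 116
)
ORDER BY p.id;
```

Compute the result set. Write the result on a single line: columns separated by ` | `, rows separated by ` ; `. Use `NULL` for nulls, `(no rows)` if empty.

For each departments row, check whether any employees with matching dept_id has salary < 116.
Keep rows where that is false.

4 | Research ; 5 | Marketing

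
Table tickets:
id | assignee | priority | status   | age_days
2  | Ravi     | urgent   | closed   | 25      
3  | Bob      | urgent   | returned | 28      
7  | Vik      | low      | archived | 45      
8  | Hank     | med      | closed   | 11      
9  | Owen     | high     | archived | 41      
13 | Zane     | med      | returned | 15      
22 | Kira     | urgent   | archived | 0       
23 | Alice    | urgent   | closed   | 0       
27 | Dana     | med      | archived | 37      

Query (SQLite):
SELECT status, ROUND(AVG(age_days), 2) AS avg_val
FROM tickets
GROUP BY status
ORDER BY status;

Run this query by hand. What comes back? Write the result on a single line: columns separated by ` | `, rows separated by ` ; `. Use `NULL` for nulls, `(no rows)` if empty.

archived | 30.75 ; closed | 12 ; returned | 21.5

Partition tickets by status; compute ROUND(AVG(age_days), 2) within each group.
  archived: ids {7, 9, 22, 27} → ROUND(AVG(age_days), 2)=30.75
  closed: ids {2, 8, 23} → ROUND(AVG(age_days), 2)=12
  returned: ids {3, 13} → ROUND(AVG(age_days), 2)=21.5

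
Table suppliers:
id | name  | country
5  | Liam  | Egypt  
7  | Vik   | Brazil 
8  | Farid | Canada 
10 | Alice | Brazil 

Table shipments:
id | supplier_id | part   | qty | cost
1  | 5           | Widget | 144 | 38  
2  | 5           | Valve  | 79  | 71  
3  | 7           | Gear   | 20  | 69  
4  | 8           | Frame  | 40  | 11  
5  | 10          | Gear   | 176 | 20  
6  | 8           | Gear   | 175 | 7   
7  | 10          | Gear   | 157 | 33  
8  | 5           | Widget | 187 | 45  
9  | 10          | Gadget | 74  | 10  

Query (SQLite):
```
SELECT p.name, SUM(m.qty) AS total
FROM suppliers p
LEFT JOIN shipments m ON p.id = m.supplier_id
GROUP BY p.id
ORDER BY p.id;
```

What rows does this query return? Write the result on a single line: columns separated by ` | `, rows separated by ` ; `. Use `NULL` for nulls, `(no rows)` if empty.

LEFT JOIN keeps every suppliers row; unmatched ones get NULL for shipments columns.
Group by suppliers.id and compute SUM(m.qty). SUM over an all-NULL group is NULL.
  5: ids {1, 2, 8} → SUM(m.qty)=410
  7: ids {3} → SUM(m.qty)=20
  8: ids {4, 6} → SUM(m.qty)=215
  10: ids {5, 7, 9} → SUM(m.qty)=407

Liam | 410 ; Vik | 20 ; Farid | 215 ; Alice | 407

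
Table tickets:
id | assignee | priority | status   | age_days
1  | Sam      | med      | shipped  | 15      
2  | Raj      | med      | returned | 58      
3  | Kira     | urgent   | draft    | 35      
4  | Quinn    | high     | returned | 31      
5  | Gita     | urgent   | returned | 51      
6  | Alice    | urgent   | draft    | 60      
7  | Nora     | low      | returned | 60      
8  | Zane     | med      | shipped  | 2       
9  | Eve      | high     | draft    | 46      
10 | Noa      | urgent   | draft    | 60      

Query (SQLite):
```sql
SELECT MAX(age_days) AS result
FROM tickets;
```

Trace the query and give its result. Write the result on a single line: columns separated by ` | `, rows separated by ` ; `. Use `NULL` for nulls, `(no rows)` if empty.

All age_days values: [15, 58, 35, 31, 51, 60, 60, 2, 46, 60].
MAX of non-NULL values = 60.

60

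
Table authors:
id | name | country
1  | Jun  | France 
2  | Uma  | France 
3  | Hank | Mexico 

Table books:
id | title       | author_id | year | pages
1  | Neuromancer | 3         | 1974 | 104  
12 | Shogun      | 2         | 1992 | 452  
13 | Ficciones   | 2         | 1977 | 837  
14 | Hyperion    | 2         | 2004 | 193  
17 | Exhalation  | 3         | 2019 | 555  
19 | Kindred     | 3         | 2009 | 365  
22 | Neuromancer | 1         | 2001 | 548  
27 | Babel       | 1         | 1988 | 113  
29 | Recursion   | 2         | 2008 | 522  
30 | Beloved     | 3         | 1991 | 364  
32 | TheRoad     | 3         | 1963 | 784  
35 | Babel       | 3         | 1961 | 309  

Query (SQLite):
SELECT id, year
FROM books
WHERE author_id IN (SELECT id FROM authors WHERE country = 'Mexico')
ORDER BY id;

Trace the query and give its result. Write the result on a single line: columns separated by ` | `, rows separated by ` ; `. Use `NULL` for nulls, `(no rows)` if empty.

Inner query: authors.id where country = 'Mexico'.
Outer: keep books rows whose author_id is in that set.
Inner query → {3}

1 | 1974 ; 17 | 2019 ; 19 | 2009 ; 30 | 1991 ; 32 | 1963 ; 35 | 1961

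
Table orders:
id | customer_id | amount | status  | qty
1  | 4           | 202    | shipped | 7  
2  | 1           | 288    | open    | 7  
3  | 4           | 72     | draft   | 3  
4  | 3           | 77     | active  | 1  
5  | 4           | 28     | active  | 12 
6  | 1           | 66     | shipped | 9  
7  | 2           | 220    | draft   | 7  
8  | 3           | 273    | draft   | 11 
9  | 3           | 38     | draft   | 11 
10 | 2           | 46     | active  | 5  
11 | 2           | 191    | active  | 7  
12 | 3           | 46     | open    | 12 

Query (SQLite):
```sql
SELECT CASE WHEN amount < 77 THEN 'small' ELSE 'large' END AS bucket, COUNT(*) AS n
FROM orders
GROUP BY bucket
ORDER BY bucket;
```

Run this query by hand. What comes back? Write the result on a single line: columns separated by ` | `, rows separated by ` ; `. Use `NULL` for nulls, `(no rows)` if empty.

Bucket rows by amount < 77 → 'small' else 'large'; count each bucket.

large | 6 ; small | 6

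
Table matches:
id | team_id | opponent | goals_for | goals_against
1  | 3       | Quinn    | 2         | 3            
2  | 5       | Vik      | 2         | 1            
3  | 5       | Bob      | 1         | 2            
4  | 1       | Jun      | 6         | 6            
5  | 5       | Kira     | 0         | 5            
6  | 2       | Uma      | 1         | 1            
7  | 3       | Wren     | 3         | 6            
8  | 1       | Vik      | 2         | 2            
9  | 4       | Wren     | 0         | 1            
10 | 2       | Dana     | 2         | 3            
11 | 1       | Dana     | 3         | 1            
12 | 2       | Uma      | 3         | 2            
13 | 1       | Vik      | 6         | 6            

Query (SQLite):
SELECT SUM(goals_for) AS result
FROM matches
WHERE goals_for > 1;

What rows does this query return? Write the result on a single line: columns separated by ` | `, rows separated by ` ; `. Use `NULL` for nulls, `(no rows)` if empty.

29

Rows where goals_for > 1 → goals_for values: [2, 2, 6, 3, 2, 2, 3, 3, 6].
SUM of non-NULL values = 29.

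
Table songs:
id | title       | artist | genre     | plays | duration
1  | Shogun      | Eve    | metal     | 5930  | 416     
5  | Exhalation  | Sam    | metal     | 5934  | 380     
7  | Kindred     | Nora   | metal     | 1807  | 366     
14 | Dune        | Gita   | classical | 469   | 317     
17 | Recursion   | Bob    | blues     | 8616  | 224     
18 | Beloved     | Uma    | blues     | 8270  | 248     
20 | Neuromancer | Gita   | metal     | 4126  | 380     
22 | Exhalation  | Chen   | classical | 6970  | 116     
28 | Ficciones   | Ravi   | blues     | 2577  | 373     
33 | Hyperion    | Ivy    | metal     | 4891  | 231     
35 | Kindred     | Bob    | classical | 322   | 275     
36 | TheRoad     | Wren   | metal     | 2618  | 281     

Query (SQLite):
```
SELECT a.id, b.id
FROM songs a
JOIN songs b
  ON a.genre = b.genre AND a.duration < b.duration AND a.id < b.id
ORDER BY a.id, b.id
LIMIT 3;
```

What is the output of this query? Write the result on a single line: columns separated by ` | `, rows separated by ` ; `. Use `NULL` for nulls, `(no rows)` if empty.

Pairs (a,b) with same genre, a.duration < b.duration, a.id < b.id.
genre groups: blues:{17,18,28} classical:{14,22,35} metal:{1,5,7,20,33,36}
Ordered by (a.id, b.id); first 3.

7 | 20 ; 17 | 18 ; 17 | 28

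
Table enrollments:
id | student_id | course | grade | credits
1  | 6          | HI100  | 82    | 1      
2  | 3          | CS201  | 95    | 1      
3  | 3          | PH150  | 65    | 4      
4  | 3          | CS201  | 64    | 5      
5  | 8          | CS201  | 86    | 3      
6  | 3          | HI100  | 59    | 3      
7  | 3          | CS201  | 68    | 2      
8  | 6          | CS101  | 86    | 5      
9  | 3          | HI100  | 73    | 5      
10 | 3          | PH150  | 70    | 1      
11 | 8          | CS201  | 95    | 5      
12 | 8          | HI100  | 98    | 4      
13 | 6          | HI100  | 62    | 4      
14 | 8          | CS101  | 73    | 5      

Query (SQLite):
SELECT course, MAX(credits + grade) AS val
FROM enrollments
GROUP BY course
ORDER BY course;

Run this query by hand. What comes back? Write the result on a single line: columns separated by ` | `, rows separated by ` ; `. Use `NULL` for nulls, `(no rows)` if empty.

CS101 | 91 ; CS201 | 100 ; HI100 | 102 ; PH150 | 71

For each row compute credits + grade.
Group by course; take MAX of the expression per group.
  CS101: ids {8, 14} → MAX(credits + grade)=91
  CS201: ids {2, 4, 5, 7, 11} → MAX(credits + grade)=100
  HI100: ids {1, 6, 9, 12, 13} → MAX(credits + grade)=102
  PH150: ids {3, 10} → MAX(credits + grade)=71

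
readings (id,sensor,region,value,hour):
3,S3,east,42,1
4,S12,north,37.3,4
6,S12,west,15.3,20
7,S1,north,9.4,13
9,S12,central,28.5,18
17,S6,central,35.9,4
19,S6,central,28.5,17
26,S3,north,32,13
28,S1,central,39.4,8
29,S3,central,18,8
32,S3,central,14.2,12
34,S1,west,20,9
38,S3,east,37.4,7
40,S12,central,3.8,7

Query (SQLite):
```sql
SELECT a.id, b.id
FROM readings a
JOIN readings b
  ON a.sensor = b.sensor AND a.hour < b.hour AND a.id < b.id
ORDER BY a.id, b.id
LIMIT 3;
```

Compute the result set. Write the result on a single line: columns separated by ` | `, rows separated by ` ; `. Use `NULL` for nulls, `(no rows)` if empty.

Pairs (a,b) with same sensor, a.hour < b.hour, a.id < b.id.
sensor groups: S1:{7,28,34} S12:{4,6,9,40} S3:{3,26,29,32,38} S6:{17,19}
Ordered by (a.id, b.id); first 3.

3 | 26 ; 3 | 29 ; 3 | 32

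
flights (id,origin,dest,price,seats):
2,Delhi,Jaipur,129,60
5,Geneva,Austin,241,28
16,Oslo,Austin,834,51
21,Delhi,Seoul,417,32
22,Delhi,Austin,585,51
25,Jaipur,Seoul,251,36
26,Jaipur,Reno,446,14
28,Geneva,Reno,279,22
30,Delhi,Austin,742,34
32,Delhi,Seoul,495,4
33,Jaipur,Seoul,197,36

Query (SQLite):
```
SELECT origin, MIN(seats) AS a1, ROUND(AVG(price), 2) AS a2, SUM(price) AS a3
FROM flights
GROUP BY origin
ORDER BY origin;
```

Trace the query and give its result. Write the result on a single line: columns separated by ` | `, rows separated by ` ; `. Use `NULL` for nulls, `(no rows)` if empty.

Group flights by origin.
Per group compute: MIN(seats), ROUND(AVG(price), 2), SUM(price).
  Delhi: ids {2, 21, 22, 30, 32} → MIN(seats)=4, ROUND(AVG(price), 2)=473.6, SUM(price)=2368
  Geneva: ids {5, 28} → MIN(seats)=22, ROUND(AVG(price), 2)=260, SUM(price)=520
  Jaipur: ids {25, 26, 33} → MIN(seats)=14, ROUND(AVG(price), 2)=298, SUM(price)=894
  Oslo: ids {16} → MIN(seats)=51, ROUND(AVG(price), 2)=834, SUM(price)=834

Delhi | 4 | 473.6 | 2368 ; Geneva | 22 | 260 | 520 ; Jaipur | 14 | 298 | 894 ; Oslo | 51 | 834 | 834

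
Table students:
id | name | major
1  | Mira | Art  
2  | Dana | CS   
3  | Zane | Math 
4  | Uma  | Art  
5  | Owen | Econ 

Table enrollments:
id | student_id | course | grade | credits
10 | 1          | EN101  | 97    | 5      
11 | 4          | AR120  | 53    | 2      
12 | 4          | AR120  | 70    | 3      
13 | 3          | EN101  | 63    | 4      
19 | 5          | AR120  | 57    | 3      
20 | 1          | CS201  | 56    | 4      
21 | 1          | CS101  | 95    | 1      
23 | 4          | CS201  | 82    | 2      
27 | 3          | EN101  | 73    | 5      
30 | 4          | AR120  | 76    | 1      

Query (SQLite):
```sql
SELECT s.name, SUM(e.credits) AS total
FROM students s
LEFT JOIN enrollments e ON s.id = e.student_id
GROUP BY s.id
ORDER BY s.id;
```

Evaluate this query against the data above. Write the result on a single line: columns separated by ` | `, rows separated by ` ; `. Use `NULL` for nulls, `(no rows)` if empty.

LEFT JOIN keeps every students row; unmatched ones get NULL for enrollments columns.
Group by students.id and compute SUM(e.credits). SUM over an all-NULL group is NULL.
  1: ids {10, 20, 21} → SUM(e.credits)=10
  2: ids {—} → SUM(e.credits)=NULL
  3: ids {13, 27} → SUM(e.credits)=9
  4: ids {11, 12, 23, 30} → SUM(e.credits)=8
  5: ids {19} → SUM(e.credits)=3

Mira | 10 ; Dana | NULL ; Zane | 9 ; Uma | 8 ; Owen | 3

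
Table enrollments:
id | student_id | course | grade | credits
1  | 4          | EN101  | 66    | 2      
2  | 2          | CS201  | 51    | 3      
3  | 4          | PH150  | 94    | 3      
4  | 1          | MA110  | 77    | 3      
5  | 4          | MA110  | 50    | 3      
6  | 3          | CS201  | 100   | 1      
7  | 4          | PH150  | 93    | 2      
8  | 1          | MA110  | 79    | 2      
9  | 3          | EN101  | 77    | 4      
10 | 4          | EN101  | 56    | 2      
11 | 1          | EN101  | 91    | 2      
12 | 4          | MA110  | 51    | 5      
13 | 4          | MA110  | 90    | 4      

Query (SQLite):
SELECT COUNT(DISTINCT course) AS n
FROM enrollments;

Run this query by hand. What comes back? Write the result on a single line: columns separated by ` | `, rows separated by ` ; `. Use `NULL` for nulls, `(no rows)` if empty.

4

Count distinct non-NULL course values.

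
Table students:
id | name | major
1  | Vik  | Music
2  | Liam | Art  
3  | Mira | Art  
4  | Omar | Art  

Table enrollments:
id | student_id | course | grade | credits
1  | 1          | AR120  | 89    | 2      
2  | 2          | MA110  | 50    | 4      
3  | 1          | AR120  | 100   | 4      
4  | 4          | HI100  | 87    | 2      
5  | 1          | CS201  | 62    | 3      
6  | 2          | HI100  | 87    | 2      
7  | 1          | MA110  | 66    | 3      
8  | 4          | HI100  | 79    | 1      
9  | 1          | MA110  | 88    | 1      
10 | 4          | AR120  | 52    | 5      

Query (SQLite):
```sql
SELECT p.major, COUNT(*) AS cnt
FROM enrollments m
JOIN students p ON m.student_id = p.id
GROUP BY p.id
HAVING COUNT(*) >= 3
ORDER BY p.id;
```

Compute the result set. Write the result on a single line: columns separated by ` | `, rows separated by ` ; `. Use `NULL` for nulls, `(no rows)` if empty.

Join each enrollments row to its students via student_id.
Group joined rows by students.id; compute COUNT(*) per group.
HAVING: keep groups with count ≥ 3.
  1: ids {1, 3, 5, 7, 9} → COUNT(*)=5
  2: ids {2, 6} → COUNT(*)=2
  4: ids {4, 8, 10} → COUNT(*)=3

Music | 5 ; Art | 3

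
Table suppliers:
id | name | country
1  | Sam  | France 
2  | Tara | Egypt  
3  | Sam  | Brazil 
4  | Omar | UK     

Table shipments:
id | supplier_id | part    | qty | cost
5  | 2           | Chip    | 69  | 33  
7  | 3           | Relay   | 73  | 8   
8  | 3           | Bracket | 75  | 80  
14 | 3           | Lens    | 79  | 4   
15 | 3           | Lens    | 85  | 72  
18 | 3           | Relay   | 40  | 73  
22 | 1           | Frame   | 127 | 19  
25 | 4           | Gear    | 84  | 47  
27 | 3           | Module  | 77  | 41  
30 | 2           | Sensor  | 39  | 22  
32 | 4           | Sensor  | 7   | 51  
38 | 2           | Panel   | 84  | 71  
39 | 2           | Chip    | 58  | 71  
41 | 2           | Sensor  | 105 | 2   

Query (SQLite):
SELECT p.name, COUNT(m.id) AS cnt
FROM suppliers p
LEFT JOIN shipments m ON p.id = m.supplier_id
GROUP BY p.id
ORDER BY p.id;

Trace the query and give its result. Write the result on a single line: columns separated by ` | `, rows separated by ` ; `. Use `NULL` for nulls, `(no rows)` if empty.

Sam | 1 ; Tara | 5 ; Sam | 6 ; Omar | 2

LEFT JOIN keeps every suppliers row; unmatched ones get NULL for shipments columns.
Group by suppliers.id and compute COUNT(m.id). COUNT(col) of an all-NULL group is 0.
  1: ids {22} → COUNT(m.id)=1
  2: ids {5, 30, 38, 39, 41} → COUNT(m.id)=5
  3: ids {7, 8, 14, 15, 18, 27} → COUNT(m.id)=6
  4: ids {25, 32} → COUNT(m.id)=2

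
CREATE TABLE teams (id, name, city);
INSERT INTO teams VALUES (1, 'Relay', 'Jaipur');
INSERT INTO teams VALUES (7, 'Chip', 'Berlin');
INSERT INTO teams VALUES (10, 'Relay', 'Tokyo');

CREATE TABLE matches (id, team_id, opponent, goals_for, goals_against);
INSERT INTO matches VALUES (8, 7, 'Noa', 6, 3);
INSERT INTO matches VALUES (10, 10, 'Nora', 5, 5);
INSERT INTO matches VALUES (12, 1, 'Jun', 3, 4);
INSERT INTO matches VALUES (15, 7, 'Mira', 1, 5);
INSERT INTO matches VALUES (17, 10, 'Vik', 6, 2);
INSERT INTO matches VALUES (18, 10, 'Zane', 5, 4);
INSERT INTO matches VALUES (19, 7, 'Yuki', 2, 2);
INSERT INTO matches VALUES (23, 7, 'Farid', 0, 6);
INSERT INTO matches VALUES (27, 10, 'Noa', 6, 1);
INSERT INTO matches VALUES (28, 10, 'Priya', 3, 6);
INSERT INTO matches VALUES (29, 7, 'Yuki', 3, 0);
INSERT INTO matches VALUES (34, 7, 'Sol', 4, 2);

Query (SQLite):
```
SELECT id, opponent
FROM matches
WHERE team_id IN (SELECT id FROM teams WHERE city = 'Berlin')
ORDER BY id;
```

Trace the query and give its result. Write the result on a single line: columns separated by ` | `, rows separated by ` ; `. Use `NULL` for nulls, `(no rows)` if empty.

8 | Noa ; 15 | Mira ; 19 | Yuki ; 23 | Farid ; 29 | Yuki ; 34 | Sol

Inner query: teams.id where city = 'Berlin'.
Outer: keep matches rows whose team_id is in that set.
Inner query → {7}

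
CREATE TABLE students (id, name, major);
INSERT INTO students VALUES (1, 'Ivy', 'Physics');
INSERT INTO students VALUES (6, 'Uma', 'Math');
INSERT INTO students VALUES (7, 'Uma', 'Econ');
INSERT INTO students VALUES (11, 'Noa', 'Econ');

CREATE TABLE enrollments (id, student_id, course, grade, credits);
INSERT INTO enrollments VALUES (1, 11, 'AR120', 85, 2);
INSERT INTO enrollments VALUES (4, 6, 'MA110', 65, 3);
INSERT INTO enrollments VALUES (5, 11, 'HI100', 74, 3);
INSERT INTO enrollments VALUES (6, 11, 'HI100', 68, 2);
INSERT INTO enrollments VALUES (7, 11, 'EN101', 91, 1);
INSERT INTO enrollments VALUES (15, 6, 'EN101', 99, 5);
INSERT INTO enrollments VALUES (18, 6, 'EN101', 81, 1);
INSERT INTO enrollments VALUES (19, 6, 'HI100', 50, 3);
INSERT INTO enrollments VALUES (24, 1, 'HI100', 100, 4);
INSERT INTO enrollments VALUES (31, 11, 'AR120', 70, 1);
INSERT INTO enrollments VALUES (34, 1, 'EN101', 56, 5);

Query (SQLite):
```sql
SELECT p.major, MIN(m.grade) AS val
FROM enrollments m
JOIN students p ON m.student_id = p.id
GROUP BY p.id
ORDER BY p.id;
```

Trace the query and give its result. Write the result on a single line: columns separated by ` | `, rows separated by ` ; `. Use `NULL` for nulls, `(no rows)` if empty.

Join each enrollments row to its students via student_id.
Group joined rows by students.id; compute MIN(m.grade) per group.
  1: ids {24, 34} → MIN(m.grade)=56
  6: ids {4, 15, 18, 19} → MIN(m.grade)=50
  11: ids {1, 5, 6, 7, 31} → MIN(m.grade)=68

Physics | 56 ; Math | 50 ; Econ | 68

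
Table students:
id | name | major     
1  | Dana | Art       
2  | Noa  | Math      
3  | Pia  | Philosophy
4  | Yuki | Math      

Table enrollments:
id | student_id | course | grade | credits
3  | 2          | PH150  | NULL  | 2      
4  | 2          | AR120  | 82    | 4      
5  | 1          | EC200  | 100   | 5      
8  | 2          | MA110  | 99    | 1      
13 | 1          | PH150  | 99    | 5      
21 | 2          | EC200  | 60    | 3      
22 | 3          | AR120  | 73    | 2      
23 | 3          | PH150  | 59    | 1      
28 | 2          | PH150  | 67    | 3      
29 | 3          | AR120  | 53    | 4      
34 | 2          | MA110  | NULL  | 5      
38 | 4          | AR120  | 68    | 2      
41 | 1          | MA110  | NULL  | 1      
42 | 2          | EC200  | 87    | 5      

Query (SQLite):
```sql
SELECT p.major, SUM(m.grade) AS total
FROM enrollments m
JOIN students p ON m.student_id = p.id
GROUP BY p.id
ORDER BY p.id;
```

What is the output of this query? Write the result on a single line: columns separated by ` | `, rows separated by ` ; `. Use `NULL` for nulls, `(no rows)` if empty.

Art | 199 ; Math | 395 ; Philosophy | 185 ; Math | 68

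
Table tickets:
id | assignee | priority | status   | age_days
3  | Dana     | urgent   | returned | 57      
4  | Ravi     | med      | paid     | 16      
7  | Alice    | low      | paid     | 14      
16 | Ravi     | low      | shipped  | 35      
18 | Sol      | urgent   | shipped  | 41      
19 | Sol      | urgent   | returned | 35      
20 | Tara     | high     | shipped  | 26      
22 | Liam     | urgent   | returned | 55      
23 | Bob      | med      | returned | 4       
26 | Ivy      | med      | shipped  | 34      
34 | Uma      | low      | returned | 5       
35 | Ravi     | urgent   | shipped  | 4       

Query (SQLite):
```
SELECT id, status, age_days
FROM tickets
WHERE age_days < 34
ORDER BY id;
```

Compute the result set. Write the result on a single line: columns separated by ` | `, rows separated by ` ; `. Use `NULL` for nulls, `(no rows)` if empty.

4 | paid | 16 ; 7 | paid | 14 ; 20 | shipped | 26 ; 23 | returned | 4 ; 34 | returned | 5 ; 35 | shipped | 4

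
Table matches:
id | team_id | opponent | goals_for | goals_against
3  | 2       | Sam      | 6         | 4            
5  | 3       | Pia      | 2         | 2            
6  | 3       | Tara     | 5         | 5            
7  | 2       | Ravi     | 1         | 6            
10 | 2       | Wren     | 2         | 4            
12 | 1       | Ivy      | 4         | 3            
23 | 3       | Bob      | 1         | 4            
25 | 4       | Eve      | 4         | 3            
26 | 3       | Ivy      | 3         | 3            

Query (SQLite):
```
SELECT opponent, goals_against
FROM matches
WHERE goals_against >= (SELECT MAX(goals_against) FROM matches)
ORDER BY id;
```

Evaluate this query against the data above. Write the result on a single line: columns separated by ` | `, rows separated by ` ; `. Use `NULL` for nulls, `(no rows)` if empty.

Scalar subquery: MAX(goals_against) over all matches rows = 6.
Keep rows where goals_against >= that value.

Ravi | 6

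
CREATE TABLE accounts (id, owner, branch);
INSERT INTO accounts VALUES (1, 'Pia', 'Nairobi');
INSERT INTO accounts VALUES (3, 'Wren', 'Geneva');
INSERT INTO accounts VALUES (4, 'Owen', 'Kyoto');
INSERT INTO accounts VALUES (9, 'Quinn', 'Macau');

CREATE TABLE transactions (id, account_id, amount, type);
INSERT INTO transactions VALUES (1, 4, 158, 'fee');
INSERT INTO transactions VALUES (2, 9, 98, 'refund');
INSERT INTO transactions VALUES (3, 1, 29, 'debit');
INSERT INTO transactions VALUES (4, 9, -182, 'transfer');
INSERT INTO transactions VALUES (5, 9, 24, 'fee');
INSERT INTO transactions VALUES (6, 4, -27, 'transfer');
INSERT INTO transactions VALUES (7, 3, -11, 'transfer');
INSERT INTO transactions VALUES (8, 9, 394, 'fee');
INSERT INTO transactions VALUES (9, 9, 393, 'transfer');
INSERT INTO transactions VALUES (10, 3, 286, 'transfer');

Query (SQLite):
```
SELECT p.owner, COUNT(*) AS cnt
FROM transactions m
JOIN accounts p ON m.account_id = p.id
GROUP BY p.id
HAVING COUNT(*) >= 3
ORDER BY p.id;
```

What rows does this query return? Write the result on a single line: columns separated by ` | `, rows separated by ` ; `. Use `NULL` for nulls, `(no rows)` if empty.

Join each transactions row to its accounts via account_id.
Group joined rows by accounts.id; compute COUNT(*) per group.
HAVING: keep groups with count ≥ 3.
  1: ids {3} → COUNT(*)=1
  3: ids {7, 10} → COUNT(*)=2
  4: ids {1, 6} → COUNT(*)=2
  9: ids {2, 4, 5, 8, 9} → COUNT(*)=5

Quinn | 5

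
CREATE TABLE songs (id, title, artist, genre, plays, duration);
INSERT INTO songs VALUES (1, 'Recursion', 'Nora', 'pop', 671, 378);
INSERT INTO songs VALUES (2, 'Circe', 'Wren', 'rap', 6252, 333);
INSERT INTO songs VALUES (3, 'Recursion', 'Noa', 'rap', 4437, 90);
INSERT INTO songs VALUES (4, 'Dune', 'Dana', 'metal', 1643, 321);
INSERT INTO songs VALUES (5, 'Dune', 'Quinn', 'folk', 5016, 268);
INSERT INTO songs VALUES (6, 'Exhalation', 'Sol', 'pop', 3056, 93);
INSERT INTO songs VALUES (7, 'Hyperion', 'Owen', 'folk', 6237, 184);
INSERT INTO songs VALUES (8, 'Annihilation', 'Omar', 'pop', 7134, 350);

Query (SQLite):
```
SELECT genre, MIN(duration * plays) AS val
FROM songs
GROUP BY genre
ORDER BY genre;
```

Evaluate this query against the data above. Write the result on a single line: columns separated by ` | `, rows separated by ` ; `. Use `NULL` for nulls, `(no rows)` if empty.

For each row compute duration * plays.
Group by genre; take MIN of the expression per group.
  folk: ids {5, 7} → MIN(duration * plays)=1147608
  metal: ids {4} → MIN(duration * plays)=527403
  pop: ids {1, 6, 8} → MIN(duration * plays)=253638
  rap: ids {2, 3} → MIN(duration * plays)=399330

folk | 1147608 ; metal | 527403 ; pop | 253638 ; rap | 399330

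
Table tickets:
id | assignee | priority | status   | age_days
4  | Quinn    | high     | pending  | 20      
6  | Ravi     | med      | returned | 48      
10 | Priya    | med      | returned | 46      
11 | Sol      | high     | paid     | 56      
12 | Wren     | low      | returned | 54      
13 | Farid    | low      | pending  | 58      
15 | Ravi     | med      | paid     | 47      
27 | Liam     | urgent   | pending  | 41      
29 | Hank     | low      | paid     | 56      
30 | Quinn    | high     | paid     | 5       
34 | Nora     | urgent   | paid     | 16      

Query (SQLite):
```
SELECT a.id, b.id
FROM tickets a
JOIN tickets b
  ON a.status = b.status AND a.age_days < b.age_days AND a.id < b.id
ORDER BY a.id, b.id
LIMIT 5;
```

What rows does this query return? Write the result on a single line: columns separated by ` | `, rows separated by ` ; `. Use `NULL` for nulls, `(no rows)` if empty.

4 | 13 ; 4 | 27 ; 6 | 12 ; 10 | 12 ; 15 | 29

Pairs (a,b) with same status, a.age_days < b.age_days, a.id < b.id.
status groups: paid:{11,15,29,30,34} pending:{4,13,27} returned:{6,10,12}
Ordered by (a.id, b.id); first 5.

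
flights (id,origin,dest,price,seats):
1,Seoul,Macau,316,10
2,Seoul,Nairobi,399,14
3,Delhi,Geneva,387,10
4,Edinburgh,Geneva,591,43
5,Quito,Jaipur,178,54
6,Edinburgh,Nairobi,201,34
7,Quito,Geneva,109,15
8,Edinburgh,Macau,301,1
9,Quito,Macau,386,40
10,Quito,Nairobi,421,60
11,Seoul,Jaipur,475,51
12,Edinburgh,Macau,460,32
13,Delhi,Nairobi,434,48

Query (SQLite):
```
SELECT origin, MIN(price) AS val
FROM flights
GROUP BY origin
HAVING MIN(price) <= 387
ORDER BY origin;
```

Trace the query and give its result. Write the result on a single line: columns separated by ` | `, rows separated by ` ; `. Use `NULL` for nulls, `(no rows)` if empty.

Delhi | 387 ; Edinburgh | 201 ; Quito | 109 ; Seoul | 316

Partition flights by origin; compute MIN(price) within each group.
HAVING: keep groups where MIN(price) <= 387.
  Delhi: ids {3, 13} → MIN(price)=387
  Edinburgh: ids {4, 6, 8, 12} → MIN(price)=201
  Quito: ids {5, 7, 9, 10} → MIN(price)=109
  Seoul: ids {1, 2, 11} → MIN(price)=316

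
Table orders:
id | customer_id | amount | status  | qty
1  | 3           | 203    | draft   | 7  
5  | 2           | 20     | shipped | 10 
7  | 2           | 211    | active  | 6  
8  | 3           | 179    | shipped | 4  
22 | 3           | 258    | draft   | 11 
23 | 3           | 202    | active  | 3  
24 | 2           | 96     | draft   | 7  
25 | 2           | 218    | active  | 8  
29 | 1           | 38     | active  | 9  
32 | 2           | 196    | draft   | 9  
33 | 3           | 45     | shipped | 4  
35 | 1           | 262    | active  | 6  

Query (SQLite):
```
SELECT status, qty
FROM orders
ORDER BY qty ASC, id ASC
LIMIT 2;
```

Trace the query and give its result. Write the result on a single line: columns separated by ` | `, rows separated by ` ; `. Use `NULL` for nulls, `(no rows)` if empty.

active | 3 ; shipped | 4

Sort by qty asc, tiebreak id asc: (3, id=23), (4, id=8), (4, id=33), (6, id=7), (6, id=35) …. Take first 2.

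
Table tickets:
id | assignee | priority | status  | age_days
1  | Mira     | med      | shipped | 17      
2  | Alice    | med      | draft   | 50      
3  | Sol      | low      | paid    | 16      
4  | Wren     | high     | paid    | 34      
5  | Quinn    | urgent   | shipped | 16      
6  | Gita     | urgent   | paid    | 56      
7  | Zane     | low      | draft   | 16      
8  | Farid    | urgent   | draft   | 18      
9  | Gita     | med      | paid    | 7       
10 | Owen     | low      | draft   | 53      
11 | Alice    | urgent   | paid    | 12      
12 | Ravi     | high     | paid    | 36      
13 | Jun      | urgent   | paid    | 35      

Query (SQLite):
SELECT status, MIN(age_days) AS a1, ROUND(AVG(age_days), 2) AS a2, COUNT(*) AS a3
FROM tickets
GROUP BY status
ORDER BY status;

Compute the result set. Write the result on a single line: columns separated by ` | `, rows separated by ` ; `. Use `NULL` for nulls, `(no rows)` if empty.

Group tickets by status.
Per group compute: MIN(age_days), ROUND(AVG(age_days), 2), COUNT(*).
  draft: ids {2, 7, 8, 10} → MIN(age_days)=16, ROUND(AVG(age_days), 2)=34.25, COUNT(*)=4
  paid: ids {3, 4, 6, 9, 11, 12, 13} → MIN(age_days)=7, ROUND(AVG(age_days), 2)=28, COUNT(*)=7
  shipped: ids {1, 5} → MIN(age_days)=16, ROUND(AVG(age_days), 2)=16.5, COUNT(*)=2

draft | 16 | 34.25 | 4 ; paid | 7 | 28 | 7 ; shipped | 16 | 16.5 | 2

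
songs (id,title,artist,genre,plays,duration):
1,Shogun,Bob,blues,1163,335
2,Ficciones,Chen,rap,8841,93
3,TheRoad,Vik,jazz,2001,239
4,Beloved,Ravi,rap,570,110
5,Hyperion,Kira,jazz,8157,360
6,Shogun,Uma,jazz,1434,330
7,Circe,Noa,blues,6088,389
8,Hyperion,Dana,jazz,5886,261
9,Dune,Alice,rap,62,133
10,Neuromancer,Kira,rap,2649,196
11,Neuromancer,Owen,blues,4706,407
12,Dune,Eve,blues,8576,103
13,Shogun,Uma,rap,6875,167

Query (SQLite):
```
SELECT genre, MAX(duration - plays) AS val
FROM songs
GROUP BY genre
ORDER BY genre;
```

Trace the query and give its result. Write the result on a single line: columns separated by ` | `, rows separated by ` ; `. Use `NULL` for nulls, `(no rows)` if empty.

blues | -828 ; jazz | -1104 ; rap | 71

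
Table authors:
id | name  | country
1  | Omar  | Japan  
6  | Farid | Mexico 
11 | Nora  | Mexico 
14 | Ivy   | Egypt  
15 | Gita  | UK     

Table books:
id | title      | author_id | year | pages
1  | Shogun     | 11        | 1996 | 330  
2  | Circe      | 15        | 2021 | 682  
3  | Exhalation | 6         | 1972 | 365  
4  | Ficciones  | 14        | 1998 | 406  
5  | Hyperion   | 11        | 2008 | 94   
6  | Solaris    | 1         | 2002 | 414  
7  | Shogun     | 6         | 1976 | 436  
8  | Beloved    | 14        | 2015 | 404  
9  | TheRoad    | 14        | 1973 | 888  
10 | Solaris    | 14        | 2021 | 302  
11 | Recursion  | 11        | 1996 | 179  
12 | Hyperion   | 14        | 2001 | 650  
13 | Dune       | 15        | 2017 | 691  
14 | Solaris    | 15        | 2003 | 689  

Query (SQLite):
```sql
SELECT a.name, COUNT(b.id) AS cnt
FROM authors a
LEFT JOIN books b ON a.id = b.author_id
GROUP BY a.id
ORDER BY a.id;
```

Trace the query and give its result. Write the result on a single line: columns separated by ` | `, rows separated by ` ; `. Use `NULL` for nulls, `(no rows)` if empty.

LEFT JOIN keeps every authors row; unmatched ones get NULL for books columns.
Group by authors.id and compute COUNT(b.id). COUNT(col) of an all-NULL group is 0.
  1: ids {6} → COUNT(b.id)=1
  6: ids {3, 7} → COUNT(b.id)=2
  11: ids {1, 5, 11} → COUNT(b.id)=3
  14: ids {4, 8, 9, 10, 12} → COUNT(b.id)=5
  15: ids {2, 13, 14} → COUNT(b.id)=3

Omar | 1 ; Farid | 2 ; Nora | 3 ; Ivy | 5 ; Gita | 3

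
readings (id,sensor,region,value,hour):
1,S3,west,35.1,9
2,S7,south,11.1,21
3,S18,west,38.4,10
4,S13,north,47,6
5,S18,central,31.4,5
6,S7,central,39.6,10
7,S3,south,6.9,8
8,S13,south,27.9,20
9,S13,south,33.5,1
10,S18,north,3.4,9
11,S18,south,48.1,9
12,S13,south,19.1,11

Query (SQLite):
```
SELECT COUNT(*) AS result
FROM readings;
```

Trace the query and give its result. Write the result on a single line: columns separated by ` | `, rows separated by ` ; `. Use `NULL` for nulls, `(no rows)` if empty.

All hour values: [9, 21, 10, 6, 5, 10, 8, 20, 1, 9, 9, 11].
COUNT(*) counts rows → 12.

12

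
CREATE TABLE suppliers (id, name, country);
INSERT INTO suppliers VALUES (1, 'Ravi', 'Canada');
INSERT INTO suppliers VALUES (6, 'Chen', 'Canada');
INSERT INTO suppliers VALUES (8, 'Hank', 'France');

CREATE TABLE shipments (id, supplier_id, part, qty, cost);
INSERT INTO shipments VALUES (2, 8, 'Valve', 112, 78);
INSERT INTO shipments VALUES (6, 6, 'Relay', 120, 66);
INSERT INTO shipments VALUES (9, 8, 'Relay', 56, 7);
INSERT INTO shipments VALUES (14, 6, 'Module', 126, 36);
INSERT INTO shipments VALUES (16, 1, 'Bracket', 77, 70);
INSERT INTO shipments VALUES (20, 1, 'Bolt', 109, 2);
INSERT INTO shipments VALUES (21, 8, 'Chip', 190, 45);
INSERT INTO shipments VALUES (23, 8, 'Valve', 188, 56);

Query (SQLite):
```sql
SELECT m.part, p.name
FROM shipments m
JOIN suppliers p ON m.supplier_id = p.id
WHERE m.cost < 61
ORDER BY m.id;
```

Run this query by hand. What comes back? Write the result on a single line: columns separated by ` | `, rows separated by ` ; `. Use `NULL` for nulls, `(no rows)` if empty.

Relay | Hank ; Module | Chen ; Bolt | Ravi ; Chip | Hank ; Valve | Hank

Each shipments row matches the suppliers row where supplier_id = suppliers.id.
Then keep rows with m.cost < 61.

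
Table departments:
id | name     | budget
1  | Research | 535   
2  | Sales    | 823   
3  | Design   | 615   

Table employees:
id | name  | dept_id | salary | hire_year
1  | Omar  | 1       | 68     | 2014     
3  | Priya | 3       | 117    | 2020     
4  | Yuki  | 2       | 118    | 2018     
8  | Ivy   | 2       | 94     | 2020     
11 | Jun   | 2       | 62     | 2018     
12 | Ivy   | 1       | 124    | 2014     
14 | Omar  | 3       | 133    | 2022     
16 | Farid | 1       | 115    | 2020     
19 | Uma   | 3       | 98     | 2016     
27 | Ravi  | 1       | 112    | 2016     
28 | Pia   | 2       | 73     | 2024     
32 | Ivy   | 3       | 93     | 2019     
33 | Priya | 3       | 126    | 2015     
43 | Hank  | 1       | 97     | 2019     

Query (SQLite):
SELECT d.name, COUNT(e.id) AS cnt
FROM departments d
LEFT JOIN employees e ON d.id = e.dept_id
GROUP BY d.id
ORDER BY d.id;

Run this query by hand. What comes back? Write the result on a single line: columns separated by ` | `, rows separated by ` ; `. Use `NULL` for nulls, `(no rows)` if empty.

Research | 5 ; Sales | 4 ; Design | 5

LEFT JOIN keeps every departments row; unmatched ones get NULL for employees columns.
Group by departments.id and compute COUNT(e.id). COUNT(col) of an all-NULL group is 0.
  1: ids {1, 12, 16, 27, 43} → COUNT(e.id)=5
  2: ids {4, 8, 11, 28} → COUNT(e.id)=4
  3: ids {3, 14, 19, 32, 33} → COUNT(e.id)=5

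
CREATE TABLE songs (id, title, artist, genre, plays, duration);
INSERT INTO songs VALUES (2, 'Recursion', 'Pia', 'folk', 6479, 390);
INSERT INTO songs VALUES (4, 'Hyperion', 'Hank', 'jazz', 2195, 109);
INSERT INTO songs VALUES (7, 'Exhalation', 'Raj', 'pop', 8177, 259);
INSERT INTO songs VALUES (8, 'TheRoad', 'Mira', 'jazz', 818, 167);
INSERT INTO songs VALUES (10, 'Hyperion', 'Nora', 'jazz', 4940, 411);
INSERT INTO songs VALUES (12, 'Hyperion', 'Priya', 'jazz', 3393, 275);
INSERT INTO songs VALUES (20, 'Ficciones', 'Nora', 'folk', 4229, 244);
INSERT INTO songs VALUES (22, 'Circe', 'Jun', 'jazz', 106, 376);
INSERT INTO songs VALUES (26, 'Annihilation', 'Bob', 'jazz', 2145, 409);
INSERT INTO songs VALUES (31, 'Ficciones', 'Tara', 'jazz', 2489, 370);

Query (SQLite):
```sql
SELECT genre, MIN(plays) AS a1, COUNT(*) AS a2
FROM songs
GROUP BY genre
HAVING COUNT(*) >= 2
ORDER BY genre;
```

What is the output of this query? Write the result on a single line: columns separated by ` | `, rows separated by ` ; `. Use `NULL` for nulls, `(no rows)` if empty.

Group songs by genre.
Per group compute: MIN(plays), COUNT(*).
HAVING: drop groups with fewer than 2 rows.
  folk: ids {2, 20} → MIN(plays)=4229, COUNT(*)=2
  jazz: ids {4, 8, 10, 12, 22, 26, 31} → MIN(plays)=106, COUNT(*)=7
  pop: ids {7} → MIN(plays)=8177, COUNT(*)=1

folk | 4229 | 2 ; jazz | 106 | 7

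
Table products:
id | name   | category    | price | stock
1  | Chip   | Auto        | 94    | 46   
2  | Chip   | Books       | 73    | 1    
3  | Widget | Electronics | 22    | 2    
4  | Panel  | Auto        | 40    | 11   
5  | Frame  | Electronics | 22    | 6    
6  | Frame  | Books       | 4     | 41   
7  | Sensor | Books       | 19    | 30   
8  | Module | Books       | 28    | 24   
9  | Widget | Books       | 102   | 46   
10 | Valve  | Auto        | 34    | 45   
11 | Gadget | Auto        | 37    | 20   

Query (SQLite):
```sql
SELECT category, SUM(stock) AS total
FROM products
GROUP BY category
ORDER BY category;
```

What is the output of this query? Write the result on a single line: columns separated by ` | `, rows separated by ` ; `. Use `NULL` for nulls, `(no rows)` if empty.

Auto | 122 ; Books | 142 ; Electronics | 8

Partition products by category; compute SUM(stock) within each group.
  Auto: ids {1, 4, 10, 11} → SUM(stock)=122
  Books: ids {2, 6, 7, 8, 9} → SUM(stock)=142
  Electronics: ids {3, 5} → SUM(stock)=8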